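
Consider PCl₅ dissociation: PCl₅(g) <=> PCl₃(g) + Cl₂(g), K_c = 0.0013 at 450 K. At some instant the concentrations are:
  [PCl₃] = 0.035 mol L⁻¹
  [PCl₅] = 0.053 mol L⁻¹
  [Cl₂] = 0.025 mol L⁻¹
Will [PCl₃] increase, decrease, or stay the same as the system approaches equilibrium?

decrease

Q_c = [PCl₃]·[Cl₂] / [PCl₅] = (0.035)·(0.025) / (0.053) = 0.017
Q_c = 0.017 > K_c = 0.0013: net reverse reaction.
PCl₃ is a product, so it decreases.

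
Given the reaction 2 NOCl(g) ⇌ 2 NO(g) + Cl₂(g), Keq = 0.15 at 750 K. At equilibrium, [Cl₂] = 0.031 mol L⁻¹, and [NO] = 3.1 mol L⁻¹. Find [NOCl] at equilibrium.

At equilibrium, Keq = [NO]²·[Cl₂] / [NOCl]² = 0.15.
(3.1)²·(0.031) / ([NOCl])² = 0.15
[NOCl]² = 1.99 ⇒ [NOCl] = 1.4 mol L⁻¹

[NOCl] = 1.4 mol L⁻¹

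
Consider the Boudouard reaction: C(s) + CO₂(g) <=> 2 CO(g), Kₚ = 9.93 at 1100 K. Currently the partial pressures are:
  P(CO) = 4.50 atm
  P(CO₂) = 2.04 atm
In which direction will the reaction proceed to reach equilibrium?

no net change (already at equilibrium)

(C is a pure solid — omitted from Qₚ.)
Qₚ = P(CO)² / P(CO₂) = (4.50)² / (2.04) = 9.93
Qₚ = 9.93 = Kₚ, so the system is already at equilibrium.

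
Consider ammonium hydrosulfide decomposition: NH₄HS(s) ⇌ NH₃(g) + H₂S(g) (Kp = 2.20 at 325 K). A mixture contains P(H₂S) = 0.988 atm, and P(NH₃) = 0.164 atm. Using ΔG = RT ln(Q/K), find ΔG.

ΔG = -7.05 kJ/mol

(NH₄HS is a pure solid — omitted from Qp.)
Qp = P(NH₃)·P(H₂S) = (0.164)·(0.988) = 0.162
ΔG = RT ln(Qp/Kp) = (8.314 J mol⁻¹ K⁻¹)(325 K) × ln(0.162/2.20)
   = (2.702 kJ/mol)(-2.609) = -7.05 kJ/mol
ΔG < 0, so the forward reaction is spontaneous (proceeds forward).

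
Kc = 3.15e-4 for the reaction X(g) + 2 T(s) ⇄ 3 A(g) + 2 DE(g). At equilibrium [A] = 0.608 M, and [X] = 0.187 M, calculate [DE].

[DE] = 0.0162 M

(T is a pure solid — omitted from Kc.)
At equilibrium, Kc = [A]³·[DE]² / [X] = 3.15e-4.
(0.608)³·([DE])² / (0.187) = 3.15e-4
[DE]² = 2.62e-4 ⇒ [DE] = 0.0162 M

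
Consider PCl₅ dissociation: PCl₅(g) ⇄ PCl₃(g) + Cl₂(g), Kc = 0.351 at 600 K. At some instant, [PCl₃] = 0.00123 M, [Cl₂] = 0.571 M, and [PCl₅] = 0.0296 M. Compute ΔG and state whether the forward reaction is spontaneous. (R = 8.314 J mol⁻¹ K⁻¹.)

Qc = [PCl₃]·[Cl₂] / [PCl₅] = (0.00123)·(0.571) / (0.0296) = 0.0237
ΔG = RT ln(Qc/Kc) = (8.314 J mol⁻¹ K⁻¹)(600 K) × ln(0.0237/0.351)
   = (4.988 kJ/mol)(-2.695) = -13.4 kJ/mol
ΔG < 0, so the forward reaction is spontaneous (proceeds forward).

ΔG = -13.4 kJ/mol; the forward reaction is spontaneous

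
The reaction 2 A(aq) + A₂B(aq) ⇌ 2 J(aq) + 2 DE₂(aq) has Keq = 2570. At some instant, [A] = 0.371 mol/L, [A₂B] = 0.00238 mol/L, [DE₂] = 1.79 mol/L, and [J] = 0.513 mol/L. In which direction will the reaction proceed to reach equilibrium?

Q = [J]²·[DE₂]² / ([A]²·[A₂B]) = (0.513)²·(1.79)² / ((0.371)²·(0.00238)) = 2570
Q = 2570 = Keq, so the system is already at equilibrium.

at equilibrium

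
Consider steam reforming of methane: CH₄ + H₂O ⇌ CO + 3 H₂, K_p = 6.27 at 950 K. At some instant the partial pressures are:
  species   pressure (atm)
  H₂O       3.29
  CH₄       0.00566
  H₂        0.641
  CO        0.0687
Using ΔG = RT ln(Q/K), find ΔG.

Q_p = P(CO)·P(H₂)³ / (P(CH₄)·P(H₂O)) = (0.0687)·(0.641)³ / ((0.00566)·(3.29)) = 0.972
ΔG = RT ln(Q_p/K_p) = (8.314 J mol⁻¹ K⁻¹)(950 K) × ln(0.972/6.27)
   = (7.898 kJ/mol)(-1.864) = -14.7 kJ/mol
ΔG < 0, so the forward reaction is spontaneous (proceeds forward).

ΔG = -14.7 kJ/mol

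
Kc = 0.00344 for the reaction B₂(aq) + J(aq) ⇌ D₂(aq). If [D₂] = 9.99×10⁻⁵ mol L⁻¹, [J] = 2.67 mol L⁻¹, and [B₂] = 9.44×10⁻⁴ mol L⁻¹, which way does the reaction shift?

Qc = [D₂] / ([B₂]·[J]) = (9.99×10⁻⁵) / ((9.44×10⁻⁴)·(2.67)) = 0.0396
Qc = 0.0396 > Kc = 0.00344, so the reverse reaction proceeds.

in the reverse direction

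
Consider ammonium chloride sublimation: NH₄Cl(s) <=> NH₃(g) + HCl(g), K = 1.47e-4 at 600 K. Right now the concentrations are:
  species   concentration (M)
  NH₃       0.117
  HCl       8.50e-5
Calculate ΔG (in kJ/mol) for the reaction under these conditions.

ΔG = -13.4 kJ/mol

(NH₄Cl is a pure solid — omitted from Q.)
Q = [NH₃]·[HCl] = (0.117)·(8.50e-5) = 9.95e-6
ΔG = RT ln(Q/K) = (8.314 J mol⁻¹ K⁻¹)(600 K) × ln(9.95e-6/1.47e-4)
   = (4.988 kJ/mol)(-2.693) = -13.4 kJ/mol
ΔG < 0, so the forward reaction is spontaneous (proceeds forward).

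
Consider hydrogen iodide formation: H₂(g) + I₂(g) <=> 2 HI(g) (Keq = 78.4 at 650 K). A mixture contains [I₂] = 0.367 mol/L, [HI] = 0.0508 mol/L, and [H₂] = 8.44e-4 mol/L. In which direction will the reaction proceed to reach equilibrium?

to the right

Q = [HI]² / ([H₂]·[I₂]) = (0.0508)² / ((8.44e-4)·(0.367)) = 8.33
Q = 8.33 < Keq = 78.4, so the forward reaction proceeds.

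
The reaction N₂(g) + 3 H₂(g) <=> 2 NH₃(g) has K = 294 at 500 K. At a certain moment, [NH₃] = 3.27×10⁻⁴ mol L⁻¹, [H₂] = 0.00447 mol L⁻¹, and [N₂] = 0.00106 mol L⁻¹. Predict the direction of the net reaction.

toward reactants

Q = [NH₃]² / ([N₂]·[H₂]³) = (3.27×10⁻⁴)² / ((0.00106)·(0.00447)³) = 1130
Q = 1130 > K = 294, so the reverse reaction proceeds.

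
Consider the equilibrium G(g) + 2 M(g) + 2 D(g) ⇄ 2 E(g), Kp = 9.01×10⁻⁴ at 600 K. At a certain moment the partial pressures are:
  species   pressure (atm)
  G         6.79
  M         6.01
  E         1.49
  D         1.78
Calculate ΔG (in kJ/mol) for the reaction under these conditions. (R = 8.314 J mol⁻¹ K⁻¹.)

Qp = P(E)² / (P(G)·P(M)²·P(D)²) = (1.49)² / ((6.79)·(6.01)²·(1.78)²) = 0.00286
ΔG = RT ln(Qp/Kp) = (8.314 J mol⁻¹ K⁻¹)(600 K) × ln(0.00286/9.01×10⁻⁴)
   = (4.988 kJ/mol)(1.155) = 5.76 kJ/mol
ΔG > 0, so the forward reaction is non-spontaneous (proceeds in reverse).

ΔG = 5.76 kJ/mol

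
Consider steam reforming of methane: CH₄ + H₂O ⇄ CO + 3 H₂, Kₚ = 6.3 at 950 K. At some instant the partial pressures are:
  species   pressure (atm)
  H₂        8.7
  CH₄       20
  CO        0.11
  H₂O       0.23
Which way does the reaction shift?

Qₚ = P(CO)·P(H₂)³ / (P(CH₄)·P(H₂O)) = (0.11)·(8.7)³ / ((20)·(0.23)) = 16
Qₚ = 16 > Kₚ = 6.3, so the reverse reaction proceeds.

toward reactants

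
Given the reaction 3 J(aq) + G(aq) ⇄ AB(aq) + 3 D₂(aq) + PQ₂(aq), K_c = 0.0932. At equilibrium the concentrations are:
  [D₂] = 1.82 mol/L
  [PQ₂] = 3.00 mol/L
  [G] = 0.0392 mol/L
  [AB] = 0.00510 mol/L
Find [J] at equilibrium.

At equilibrium, K_c = [AB]·[D₂]³·[PQ₂] / ([J]³·[G]) = 0.0932.
(0.00510)·(1.82)³·(3.00) / (([J])³·(0.0392)) = 0.0932
[J]³ = 25.2 ⇒ [J] = 2.93 mol/L

[J] = 2.93 mol/L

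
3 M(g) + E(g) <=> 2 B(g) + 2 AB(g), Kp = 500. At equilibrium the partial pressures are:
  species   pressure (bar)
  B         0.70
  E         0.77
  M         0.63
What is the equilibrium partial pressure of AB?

P(AB) = 14 bar

At equilibrium, Kp = P(B)²·P(AB)² / (P(M)³·P(E)) = 500.
(0.70)²·(P(AB))² / ((0.63)³·(0.77)) = 500
P(AB)² = 196 ⇒ P(AB) = 14 bar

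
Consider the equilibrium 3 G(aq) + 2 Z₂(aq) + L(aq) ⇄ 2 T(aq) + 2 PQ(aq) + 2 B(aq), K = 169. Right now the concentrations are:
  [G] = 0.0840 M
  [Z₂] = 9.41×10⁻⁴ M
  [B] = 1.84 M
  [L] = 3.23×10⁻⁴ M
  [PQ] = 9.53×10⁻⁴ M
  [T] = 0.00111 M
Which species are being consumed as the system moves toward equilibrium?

G, Z₂, L (reactants)

Q = [T]²·[PQ]²·[B]² / ([G]³·[Z₂]²·[L]) = (0.00111)²·(9.53×10⁻⁴)²·(1.84)² / ((0.0840)³·(9.41×10⁻⁴)²·(3.23×10⁻⁴)) = 22.3
Q = 22.3 < K = 169: net forward reaction.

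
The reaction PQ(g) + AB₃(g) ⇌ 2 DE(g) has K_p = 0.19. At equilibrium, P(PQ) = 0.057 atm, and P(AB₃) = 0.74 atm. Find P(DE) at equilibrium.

At equilibrium, K_p = P(DE)² / (P(PQ)·P(AB₃)) = 0.19.
(P(DE))² / ((0.057)·(0.74)) = 0.19
P(DE)² = 0.00801 ⇒ P(DE) = 0.090 atm

P(DE) = 0.090 atm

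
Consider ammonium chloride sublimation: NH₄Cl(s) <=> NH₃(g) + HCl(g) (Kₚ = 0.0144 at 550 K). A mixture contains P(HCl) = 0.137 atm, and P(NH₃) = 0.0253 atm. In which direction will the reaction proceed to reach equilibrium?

(NH₄Cl is a pure solid — omitted from Qₚ.)
Qₚ = P(NH₃)·P(HCl) = (0.0253)·(0.137) = 0.00347
Qₚ = 0.00347 < Kₚ = 0.0144, so the forward reaction proceeds.

toward products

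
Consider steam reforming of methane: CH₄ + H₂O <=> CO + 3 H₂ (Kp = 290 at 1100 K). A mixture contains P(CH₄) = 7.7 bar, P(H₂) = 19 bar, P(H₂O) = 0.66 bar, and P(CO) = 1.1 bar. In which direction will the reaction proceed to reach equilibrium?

Qp = P(CO)·P(H₂)³ / (P(CH₄)·P(H₂O)) = (1.1)·(19)³ / ((7.7)·(0.66)) = 1500
Qp = 1500 > Kp = 290, so the reverse reaction proceeds.

toward reactants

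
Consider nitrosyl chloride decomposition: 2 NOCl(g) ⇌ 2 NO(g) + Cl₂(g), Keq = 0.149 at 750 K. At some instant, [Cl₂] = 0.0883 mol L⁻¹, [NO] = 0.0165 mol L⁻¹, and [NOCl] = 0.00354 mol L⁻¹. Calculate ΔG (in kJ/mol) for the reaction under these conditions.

Q = [NO]²·[Cl₂] / [NOCl]² = (0.0165)²·(0.0883) / (0.00354)² = 1.92
ΔG = RT ln(Q/Keq) = (8.314 J mol⁻¹ K⁻¹)(750 K) × ln(1.92/0.149)
   = (6.236 kJ/mol)(2.556) = 15.9 kJ/mol
ΔG > 0, so the forward reaction is non-spontaneous (proceeds in reverse).

ΔG = 15.9 kJ/mol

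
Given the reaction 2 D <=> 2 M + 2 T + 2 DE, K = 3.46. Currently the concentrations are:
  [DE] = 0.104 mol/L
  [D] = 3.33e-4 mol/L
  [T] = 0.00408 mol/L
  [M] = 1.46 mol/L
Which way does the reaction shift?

Q = [M]²·[T]²·[DE]² / [D]² = (1.46)²·(0.00408)²·(0.104)² / (3.33e-4)² = 3.46
Q = 3.46 = K, so the system is already at equilibrium.

no net change (already at equilibrium)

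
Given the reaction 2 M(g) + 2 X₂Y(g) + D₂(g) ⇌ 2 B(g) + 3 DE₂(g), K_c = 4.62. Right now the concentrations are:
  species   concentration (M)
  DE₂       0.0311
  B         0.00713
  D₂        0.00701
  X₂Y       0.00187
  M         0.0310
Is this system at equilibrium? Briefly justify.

no; Q > K, reaction proceeds in reverse

Q_c = [B]²·[DE₂]³ / ([M]²·[X₂Y]²·[D₂]) = (0.00713)²·(0.0311)³ / ((0.0310)²·(0.00187)²·(0.00701)) = 64.9
Q_c = 64.9 > K_c = 4.62: net reverse reaction.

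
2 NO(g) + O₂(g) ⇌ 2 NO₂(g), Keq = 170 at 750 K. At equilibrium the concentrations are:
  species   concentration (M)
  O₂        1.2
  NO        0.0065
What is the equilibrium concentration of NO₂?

At equilibrium, Keq = [NO₂]² / ([NO]²·[O₂]) = 170.
([NO₂])² / ((0.0065)²·(1.2)) = 170
[NO₂]² = 0.00862 ⇒ [NO₂] = 0.093 M

[NO₂] = 0.093 M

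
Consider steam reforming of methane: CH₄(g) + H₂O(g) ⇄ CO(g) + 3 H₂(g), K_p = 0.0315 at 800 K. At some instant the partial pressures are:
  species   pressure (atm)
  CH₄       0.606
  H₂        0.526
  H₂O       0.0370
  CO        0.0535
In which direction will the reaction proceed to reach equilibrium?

Q_p = P(CO)·P(H₂)³ / (P(CH₄)·P(H₂O)) = (0.0535)·(0.526)³ / ((0.606)·(0.0370)) = 0.347
Q_p = 0.347 > K_p = 0.0315, so the reverse reaction proceeds.

toward reactants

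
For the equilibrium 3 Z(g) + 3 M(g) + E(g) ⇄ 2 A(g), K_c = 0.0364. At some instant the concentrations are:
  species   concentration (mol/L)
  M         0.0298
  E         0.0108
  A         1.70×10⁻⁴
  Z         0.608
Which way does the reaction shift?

toward reactants

Q_c = [A]² / ([Z]³·[M]³·[E]) = (1.70×10⁻⁴)² / ((0.608)³·(0.0298)³·(0.0108)) = 0.450
Q_c = 0.450 > K_c = 0.0364, so the reverse reaction proceeds.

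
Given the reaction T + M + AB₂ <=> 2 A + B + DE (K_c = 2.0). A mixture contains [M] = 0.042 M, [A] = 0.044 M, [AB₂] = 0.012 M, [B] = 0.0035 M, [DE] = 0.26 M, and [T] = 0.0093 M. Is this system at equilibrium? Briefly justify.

Q_c = [A]²·[B]·[DE] / ([T]·[M]·[AB₂]) = (0.044)²·(0.0035)·(0.26) / ((0.0093)·(0.042)·(0.012)) = 0.38
Q_c = 0.38 < K_c = 2.0: net forward reaction.

no; Q < K, reaction proceeds forward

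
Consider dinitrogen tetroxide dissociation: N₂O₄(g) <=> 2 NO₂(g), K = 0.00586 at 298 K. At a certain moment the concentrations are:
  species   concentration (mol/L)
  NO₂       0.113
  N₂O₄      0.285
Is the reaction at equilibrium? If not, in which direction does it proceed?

Q = [NO₂]² / [N₂O₄] = (0.113)² / (0.285) = 0.0448
Q = 0.0448 > K = 0.00586, so the reverse reaction proceeds.

in the reverse direction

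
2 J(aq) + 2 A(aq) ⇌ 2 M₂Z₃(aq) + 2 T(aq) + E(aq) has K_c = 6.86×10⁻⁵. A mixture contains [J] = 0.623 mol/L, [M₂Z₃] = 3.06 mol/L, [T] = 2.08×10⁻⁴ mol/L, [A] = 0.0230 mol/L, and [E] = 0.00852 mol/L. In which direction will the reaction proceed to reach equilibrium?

toward products

Q_c = [M₂Z₃]²·[T]²·[E] / ([J]²·[A]²) = (3.06)²·(2.08×10⁻⁴)²·(0.00852) / ((0.623)²·(0.0230)²) = 1.68×10⁻⁵
Q_c = 1.68×10⁻⁵ < K_c = 6.86×10⁻⁵, so the forward reaction proceeds.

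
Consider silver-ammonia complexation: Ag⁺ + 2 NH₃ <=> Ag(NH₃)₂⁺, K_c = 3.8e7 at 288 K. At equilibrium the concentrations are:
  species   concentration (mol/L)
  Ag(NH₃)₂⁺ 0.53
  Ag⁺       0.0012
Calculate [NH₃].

At equilibrium, K_c = [Ag(NH₃)₂⁺] / ([Ag⁺]·[NH₃]²) = 3.8e7.
(0.53) / ((0.0012)·([NH₃])²) = 3.8e7
[NH₃]² = 1.16e-5 ⇒ [NH₃] = 0.0034 mol/L

[NH₃] = 0.0034 mol/L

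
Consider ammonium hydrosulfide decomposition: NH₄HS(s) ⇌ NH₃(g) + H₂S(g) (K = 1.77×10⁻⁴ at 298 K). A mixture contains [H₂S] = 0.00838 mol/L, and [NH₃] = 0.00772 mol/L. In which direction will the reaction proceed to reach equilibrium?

(NH₄HS is a pure solid — omitted from Q.)
Q = [NH₃]·[H₂S] = (0.00772)·(0.00838) = 6.47×10⁻⁵
Q = 6.47×10⁻⁵ < K = 1.77×10⁻⁴, so the forward reaction proceeds.

toward products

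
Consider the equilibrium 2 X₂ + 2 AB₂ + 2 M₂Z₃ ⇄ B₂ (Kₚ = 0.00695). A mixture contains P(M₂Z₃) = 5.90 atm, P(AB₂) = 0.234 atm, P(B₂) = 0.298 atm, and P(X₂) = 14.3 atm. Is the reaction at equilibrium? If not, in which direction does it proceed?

forward (toward products)

Qₚ = P(B₂) / (P(X₂)²·P(AB₂)²·P(M₂Z₃)²) = (0.298) / ((14.3)²·(0.234)²·(5.90)²) = 7.65e-4
Qₚ = 7.65e-4 < Kₚ = 0.00695, so the forward reaction proceeds.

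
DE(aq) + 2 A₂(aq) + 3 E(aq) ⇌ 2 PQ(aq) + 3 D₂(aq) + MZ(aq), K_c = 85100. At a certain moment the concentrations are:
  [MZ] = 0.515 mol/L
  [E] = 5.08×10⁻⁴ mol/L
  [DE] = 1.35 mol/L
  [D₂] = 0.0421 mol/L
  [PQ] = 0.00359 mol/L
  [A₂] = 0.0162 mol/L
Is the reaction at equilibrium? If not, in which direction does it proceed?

to the right

Q_c = [PQ]²·[D₂]³·[MZ] / ([DE]·[A₂]²·[E]³) = (0.00359)²·(0.0421)³·(0.515) / ((1.35)·(0.0162)²·(5.08×10⁻⁴)³) = 10700
Q_c = 10700 < K_c = 85100, so the forward reaction proceeds.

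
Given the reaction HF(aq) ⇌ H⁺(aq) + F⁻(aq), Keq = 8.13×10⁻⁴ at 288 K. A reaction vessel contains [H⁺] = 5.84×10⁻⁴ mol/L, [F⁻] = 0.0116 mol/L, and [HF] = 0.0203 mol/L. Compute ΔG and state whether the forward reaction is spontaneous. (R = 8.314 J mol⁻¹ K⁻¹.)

ΔG = -2.13 kJ/mol; the forward reaction is spontaneous

Q = [H⁺]·[F⁻] / [HF] = (5.84×10⁻⁴)·(0.0116) / (0.0203) = 3.34×10⁻⁴
ΔG = RT ln(Q/Keq) = (8.314 J mol⁻¹ K⁻¹)(288 K) × ln(3.34×10⁻⁴/8.13×10⁻⁴)
   = (2.394 kJ/mol)(-0.8896) = -2.13 kJ/mol
ΔG < 0, so the forward reaction is spontaneous (proceeds forward).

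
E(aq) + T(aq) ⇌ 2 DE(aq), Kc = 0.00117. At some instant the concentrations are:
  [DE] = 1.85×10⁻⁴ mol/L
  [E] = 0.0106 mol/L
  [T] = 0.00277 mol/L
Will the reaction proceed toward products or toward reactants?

Qc = [DE]² / ([E]·[T]) = (1.85×10⁻⁴)² / ((0.0106)·(0.00277)) = 0.00117
Qc = 0.00117 = Kc, so the system is already at equilibrium.

no net change (already at equilibrium)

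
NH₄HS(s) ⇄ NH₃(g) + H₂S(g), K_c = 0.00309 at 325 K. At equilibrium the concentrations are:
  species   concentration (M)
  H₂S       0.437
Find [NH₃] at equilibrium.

[NH₃] = 0.00707 M

(NH₄HS is a pure solid — omitted from K_c.)
At equilibrium, K_c = [NH₃]·[H₂S] = 0.00309.
([NH₃])·(0.437) = 0.00309
[NH₃] = 0.00707 M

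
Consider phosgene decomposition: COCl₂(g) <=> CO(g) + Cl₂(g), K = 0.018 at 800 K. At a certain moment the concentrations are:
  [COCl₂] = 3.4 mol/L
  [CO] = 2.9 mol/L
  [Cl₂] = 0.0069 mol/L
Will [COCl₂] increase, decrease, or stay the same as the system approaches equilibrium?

Q = [CO]·[Cl₂] / [COCl₂] = (2.9)·(0.0069) / (3.4) = 0.0059
Q = 0.0059 < K = 0.018: net forward reaction.
COCl₂ is a reactant, so it decreases.

decrease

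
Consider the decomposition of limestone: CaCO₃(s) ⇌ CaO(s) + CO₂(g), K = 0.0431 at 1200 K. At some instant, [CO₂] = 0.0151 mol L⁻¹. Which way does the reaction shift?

(CaCO₃, CaO are pure solids — omitted from Q.)
Q = [CO₂] = 0.0151
Q = 0.0151 < K = 0.0431, so the forward reaction proceeds.

forward (toward products)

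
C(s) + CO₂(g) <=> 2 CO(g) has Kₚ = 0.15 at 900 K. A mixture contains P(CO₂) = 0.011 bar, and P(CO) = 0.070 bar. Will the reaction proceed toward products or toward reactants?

(C is a pure solid — omitted from Qₚ.)
Qₚ = P(CO)² / P(CO₂) = (0.070)² / (0.011) = 0.45
Qₚ = 0.45 > Kₚ = 0.15, so the reverse reaction proceeds.

toward reactants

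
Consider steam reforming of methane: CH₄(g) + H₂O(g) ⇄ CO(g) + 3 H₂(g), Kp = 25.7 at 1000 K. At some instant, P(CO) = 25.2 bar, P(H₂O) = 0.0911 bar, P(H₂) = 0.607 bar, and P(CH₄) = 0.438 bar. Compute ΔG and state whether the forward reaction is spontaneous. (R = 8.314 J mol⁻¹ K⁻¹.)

ΔG = 14.2 kJ/mol; the forward reaction is non-spontaneous

Qp = P(CO)·P(H₂)³ / (P(CH₄)·P(H₂O)) = (25.2)·(0.607)³ / ((0.438)·(0.0911)) = 141
ΔG = RT ln(Qp/Kp) = (8.314 J mol⁻¹ K⁻¹)(1000 K) × ln(141/25.7)
   = (8.314 kJ/mol)(1.702) = 14.2 kJ/mol
ΔG > 0, so the forward reaction is non-spontaneous (proceeds in reverse).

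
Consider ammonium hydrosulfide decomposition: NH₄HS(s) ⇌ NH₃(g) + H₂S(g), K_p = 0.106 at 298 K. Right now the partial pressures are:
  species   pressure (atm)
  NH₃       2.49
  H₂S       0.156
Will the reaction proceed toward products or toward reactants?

(NH₄HS is a pure solid — omitted from Q_p.)
Q_p = P(NH₃)·P(H₂S) = (2.49)·(0.156) = 0.388
Q_p = 0.388 > K_p = 0.106, so the reverse reaction proceeds.

toward reactants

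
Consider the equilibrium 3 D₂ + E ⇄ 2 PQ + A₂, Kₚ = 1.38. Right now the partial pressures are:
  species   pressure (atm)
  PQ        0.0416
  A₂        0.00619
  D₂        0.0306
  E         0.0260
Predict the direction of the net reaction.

Qₚ = P(PQ)²·P(A₂) / (P(D₂)³·P(E)) = (0.0416)²·(0.00619) / ((0.0306)³·(0.0260)) = 14.4
Qₚ = 14.4 > Kₚ = 1.38, so the reverse reaction proceeds.

toward reactants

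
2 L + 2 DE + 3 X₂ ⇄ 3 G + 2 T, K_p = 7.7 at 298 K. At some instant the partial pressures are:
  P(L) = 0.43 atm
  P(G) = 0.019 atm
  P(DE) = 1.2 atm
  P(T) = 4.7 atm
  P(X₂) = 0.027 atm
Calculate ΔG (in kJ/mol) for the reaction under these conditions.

Q_p = P(G)³·P(T)² / (P(L)²·P(DE)²·P(X₂)³) = (0.019)³·(4.7)² / ((0.43)²·(1.2)²·(0.027)³) = 28.9
ΔG = RT ln(Q_p/K_p) = (8.314 J mol⁻¹ K⁻¹)(298 K) × ln(28.9/7.7)
   = (2.478 kJ/mol)(1.323) = 3.28 kJ/mol
ΔG > 0, so the forward reaction is non-spontaneous (proceeds in reverse).

ΔG = 3.28 kJ/mol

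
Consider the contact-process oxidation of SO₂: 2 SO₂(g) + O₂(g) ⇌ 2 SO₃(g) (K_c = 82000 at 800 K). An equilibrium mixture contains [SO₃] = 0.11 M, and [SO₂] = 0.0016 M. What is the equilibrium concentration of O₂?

[O₂] = 0.058 M

At equilibrium, K_c = [SO₃]² / ([SO₂]²·[O₂]) = 82000.
(0.11)² / ((0.0016)²·([O₂])) = 82000
[O₂] = 0.0576 = 0.058 M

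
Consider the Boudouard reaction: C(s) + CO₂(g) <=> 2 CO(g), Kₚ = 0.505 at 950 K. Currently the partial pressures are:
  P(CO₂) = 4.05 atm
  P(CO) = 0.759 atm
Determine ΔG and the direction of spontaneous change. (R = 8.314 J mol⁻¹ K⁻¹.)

(C is a pure solid — omitted from Qₚ.)
Qₚ = P(CO)² / P(CO₂) = (0.759)² / (4.05) = 0.142
ΔG = RT ln(Qₚ/Kₚ) = (8.314 J mol⁻¹ K⁻¹)(950 K) × ln(0.142/0.505)
   = (7.898 kJ/mol)(-1.269) = -10.0 kJ/mol
ΔG < 0, so the forward reaction is spontaneous (proceeds forward).

ΔG = -10.0 kJ/mol; the forward reaction is spontaneous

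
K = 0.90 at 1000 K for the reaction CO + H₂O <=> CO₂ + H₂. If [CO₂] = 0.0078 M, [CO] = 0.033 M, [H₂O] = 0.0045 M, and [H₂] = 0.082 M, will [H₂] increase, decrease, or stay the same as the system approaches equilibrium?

Q = [CO₂]·[H₂] / ([CO]·[H₂O]) = (0.0078)·(0.082) / ((0.033)·(0.0045)) = 4.3
Q = 4.3 > K = 0.90: net reverse reaction.
H₂ is a product, so it decreases.

decrease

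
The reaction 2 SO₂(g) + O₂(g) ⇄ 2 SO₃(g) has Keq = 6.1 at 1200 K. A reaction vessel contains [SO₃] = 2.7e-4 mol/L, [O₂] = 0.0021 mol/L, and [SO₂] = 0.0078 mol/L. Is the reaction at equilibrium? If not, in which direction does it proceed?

Q = [SO₃]² / ([SO₂]²·[O₂]) = (2.7e-4)² / ((0.0078)²·(0.0021)) = 0.57
Q = 0.57 < Keq = 6.1, so the forward reaction proceeds.

to the right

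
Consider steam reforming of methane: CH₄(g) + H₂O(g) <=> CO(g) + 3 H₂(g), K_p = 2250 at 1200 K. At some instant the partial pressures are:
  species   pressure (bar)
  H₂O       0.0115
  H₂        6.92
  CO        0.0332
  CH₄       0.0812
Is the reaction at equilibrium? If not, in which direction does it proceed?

in the reverse direction

Q_p = P(CO)·P(H₂)³ / (P(CH₄)·P(H₂O)) = (0.0332)·(6.92)³ / ((0.0812)·(0.0115)) = 11800
Q_p = 11800 > K_p = 2250, so the reverse reaction proceeds.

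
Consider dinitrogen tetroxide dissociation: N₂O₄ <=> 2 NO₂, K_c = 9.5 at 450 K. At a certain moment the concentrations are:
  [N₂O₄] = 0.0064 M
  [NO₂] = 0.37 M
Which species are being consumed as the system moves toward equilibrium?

Q_c = [NO₂]² / [N₂O₄] = (0.37)² / (0.0064) = 21
Q_c = 21 > K_c = 9.5: net reverse reaction.

NO₂ (products)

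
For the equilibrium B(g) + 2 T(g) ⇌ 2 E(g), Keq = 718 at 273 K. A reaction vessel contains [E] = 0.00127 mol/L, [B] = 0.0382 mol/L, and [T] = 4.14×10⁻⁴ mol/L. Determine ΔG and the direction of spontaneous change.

ΔG = -2.43 kJ/mol; the forward reaction is spontaneous

Q = [E]² / ([B]·[T]²) = (0.00127)² / ((0.0382)·(4.14×10⁻⁴)²) = 246
ΔG = RT ln(Q/Keq) = (8.314 J mol⁻¹ K⁻¹)(273 K) × ln(246/718)
   = (2.270 kJ/mol)(-1.071) = -2.43 kJ/mol
ΔG < 0, so the forward reaction is spontaneous (proceeds forward).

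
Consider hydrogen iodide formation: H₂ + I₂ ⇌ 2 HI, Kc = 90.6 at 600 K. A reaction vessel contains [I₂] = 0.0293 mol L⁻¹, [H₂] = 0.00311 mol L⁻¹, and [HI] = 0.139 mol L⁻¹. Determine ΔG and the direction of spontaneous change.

Qc = [HI]² / ([H₂]·[I₂]) = (0.139)² / ((0.00311)·(0.0293)) = 212
ΔG = RT ln(Qc/Kc) = (8.314 J mol⁻¹ K⁻¹)(600 K) × ln(212/90.6)
   = (4.988 kJ/mol)(0.8501) = 4.24 kJ/mol
ΔG > 0, so the forward reaction is non-spontaneous (proceeds in reverse).

ΔG = 4.24 kJ/mol; the forward reaction is non-spontaneous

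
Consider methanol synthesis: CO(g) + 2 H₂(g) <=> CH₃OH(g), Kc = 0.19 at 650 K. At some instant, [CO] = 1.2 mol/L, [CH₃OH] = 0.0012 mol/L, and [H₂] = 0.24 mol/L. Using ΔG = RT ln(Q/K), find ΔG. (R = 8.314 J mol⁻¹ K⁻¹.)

Qc = [CH₃OH] / ([CO]·[H₂]²) = (0.0012) / ((1.2)·(0.24)²) = 0.0174
ΔG = RT ln(Qc/Kc) = (8.314 J mol⁻¹ K⁻¹)(650 K) × ln(0.0174/0.19)
   = (5.404 kJ/mol)(-2.391) = -12.9 kJ/mol
ΔG < 0, so the forward reaction is spontaneous (proceeds forward).

ΔG = -12.9 kJ/mol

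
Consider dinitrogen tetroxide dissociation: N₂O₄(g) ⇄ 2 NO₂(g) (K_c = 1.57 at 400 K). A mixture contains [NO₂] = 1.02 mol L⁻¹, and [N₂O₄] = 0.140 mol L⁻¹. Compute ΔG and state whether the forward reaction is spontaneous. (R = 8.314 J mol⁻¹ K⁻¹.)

Q_c = [NO₂]² / [N₂O₄] = (1.02)² / (0.140) = 7.43
ΔG = RT ln(Q_c/K_c) = (8.314 J mol⁻¹ K⁻¹)(400 K) × ln(7.43/1.57)
   = (3.326 kJ/mol)(1.554) = 5.17 kJ/mol
ΔG > 0, so the forward reaction is non-spontaneous (proceeds in reverse).

ΔG = 5.17 kJ/mol; the forward reaction is non-spontaneous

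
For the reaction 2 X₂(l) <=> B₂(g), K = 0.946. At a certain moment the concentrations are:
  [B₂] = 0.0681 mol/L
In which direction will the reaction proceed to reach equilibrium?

forward (toward products)

(X₂ is a pure liquid — omitted from Q.)
Q = [B₂] = 0.0681
Q = 0.0681 < K = 0.946, so the forward reaction proceeds.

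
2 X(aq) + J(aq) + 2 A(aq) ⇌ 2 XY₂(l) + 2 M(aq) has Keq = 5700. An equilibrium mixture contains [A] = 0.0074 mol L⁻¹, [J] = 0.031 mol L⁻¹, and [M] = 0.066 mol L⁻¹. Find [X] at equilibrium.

[X] = 0.67 mol L⁻¹

(XY₂ is a pure liquid — omitted from Keq.)
At equilibrium, Keq = [M]² / ([X]²·[J]·[A]²) = 5700.
(0.066)² / (([X])²·(0.031)·(0.0074)²) = 5700
[X]² = 0.450 ⇒ [X] = 0.67 mol L⁻¹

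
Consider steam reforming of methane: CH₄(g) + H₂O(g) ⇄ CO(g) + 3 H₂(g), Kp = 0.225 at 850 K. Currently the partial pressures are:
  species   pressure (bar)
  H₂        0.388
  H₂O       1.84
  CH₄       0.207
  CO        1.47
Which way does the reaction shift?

at equilibrium

Qp = P(CO)·P(H₂)³ / (P(CH₄)·P(H₂O)) = (1.47)·(0.388)³ / ((0.207)·(1.84)) = 0.225
Qp = 0.225 = Kp, so the system is already at equilibrium.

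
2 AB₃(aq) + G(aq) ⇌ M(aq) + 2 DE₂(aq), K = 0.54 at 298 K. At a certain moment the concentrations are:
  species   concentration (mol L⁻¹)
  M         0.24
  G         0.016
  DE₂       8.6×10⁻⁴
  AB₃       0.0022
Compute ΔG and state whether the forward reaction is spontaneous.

Q = [M]·[DE₂]² / ([AB₃]²·[G]) = (0.24)·(8.6×10⁻⁴)² / ((0.0022)²·(0.016)) = 2.29
ΔG = RT ln(Q/K) = (8.314 J mol⁻¹ K⁻¹)(298 K) × ln(2.29/0.54)
   = (2.478 kJ/mol)(1.445) = 3.58 kJ/mol
ΔG > 0, so the forward reaction is non-spontaneous (proceeds in reverse).

ΔG = 3.58 kJ/mol; the forward reaction is non-spontaneous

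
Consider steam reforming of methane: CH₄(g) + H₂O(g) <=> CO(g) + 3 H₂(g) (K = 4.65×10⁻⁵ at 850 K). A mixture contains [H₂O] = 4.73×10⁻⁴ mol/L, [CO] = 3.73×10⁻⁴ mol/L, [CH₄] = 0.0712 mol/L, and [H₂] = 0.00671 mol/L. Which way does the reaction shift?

in the forward direction

Q = [CO]·[H₂]³ / ([CH₄]·[H₂O]) = (3.73×10⁻⁴)·(0.00671)³ / ((0.0712)·(4.73×10⁻⁴)) = 3.35×10⁻⁶
Q = 3.35×10⁻⁶ < K = 4.65×10⁻⁵, so the forward reaction proceeds.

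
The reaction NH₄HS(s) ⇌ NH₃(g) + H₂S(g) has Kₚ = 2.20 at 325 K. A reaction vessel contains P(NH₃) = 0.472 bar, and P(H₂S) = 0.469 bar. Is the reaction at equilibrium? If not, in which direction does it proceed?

to the right

(NH₄HS is a pure solid — omitted from Qₚ.)
Qₚ = P(NH₃)·P(H₂S) = (0.472)·(0.469) = 0.221
Qₚ = 0.221 < Kₚ = 2.20, so the forward reaction proceeds.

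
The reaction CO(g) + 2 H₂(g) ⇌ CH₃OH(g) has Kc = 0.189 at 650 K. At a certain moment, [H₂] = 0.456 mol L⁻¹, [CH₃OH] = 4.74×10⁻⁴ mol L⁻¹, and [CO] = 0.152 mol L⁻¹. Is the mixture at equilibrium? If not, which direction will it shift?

no; Q < K, reaction proceeds forward

Qc = [CH₃OH] / ([CO]·[H₂]²) = (4.74×10⁻⁴) / ((0.152)·(0.456)²) = 0.0150
Qc = 0.0150 < Kc = 0.189: net forward reaction.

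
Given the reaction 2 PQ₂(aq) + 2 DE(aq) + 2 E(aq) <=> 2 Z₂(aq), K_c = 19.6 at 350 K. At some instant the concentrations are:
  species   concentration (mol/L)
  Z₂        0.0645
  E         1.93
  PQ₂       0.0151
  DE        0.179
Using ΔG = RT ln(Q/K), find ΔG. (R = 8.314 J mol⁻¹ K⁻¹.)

ΔG = 5.98 kJ/mol

Q_c = [Z₂]² / ([PQ₂]²·[DE]²·[E]²) = (0.0645)² / ((0.0151)²·(0.179)²·(1.93)²) = 153
ΔG = RT ln(Q_c/K_c) = (8.314 J mol⁻¹ K⁻¹)(350 K) × ln(153/19.6)
   = (2.910 kJ/mol)(2.055) = 5.98 kJ/mol
ΔG > 0, so the forward reaction is non-spontaneous (proceeds in reverse).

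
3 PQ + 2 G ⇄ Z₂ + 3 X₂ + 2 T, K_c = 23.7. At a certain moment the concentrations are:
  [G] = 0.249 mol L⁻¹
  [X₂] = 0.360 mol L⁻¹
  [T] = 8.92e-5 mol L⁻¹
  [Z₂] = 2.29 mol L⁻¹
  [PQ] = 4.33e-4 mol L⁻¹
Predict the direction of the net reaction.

Q_c = [Z₂]·[X₂]³·[T]² / ([PQ]³·[G]²) = (2.29)·(0.360)³·(8.92e-5)² / ((4.33e-4)³·(0.249)²) = 169
Q_c = 169 > K_c = 23.7, so the reverse reaction proceeds.

to the left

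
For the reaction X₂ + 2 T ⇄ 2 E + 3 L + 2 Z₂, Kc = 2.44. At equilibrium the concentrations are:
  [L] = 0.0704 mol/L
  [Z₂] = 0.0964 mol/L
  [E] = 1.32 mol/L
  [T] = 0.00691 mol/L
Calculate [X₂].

At equilibrium, Kc = [E]²·[L]³·[Z₂]² / ([X₂]·[T]²) = 2.44.
(1.32)²·(0.0704)³·(0.0964)² / (([X₂])·(0.00691)²) = 2.44
[X₂] = 0.0485 mol/L

[X₂] = 0.0485 mol/L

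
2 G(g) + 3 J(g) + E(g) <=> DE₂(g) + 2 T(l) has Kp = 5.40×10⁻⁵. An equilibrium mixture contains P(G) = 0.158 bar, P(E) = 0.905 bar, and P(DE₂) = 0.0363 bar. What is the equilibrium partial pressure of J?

P(J) = 31.0 bar

(T is a pure liquid — omitted from Kp.)
At equilibrium, Kp = P(DE₂) / (P(G)²·P(J)³·P(E)) = 5.40×10⁻⁵.
(0.0363) / ((0.158)²·(P(J))³·(0.905)) = 5.40×10⁻⁵
P(J)³ = 29800 ⇒ P(J) = 31.0 bar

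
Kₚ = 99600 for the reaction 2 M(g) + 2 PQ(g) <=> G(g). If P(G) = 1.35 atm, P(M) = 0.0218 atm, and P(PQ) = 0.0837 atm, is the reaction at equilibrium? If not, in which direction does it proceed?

toward reactants

Qₚ = P(G) / (P(M)²·P(PQ)²) = (1.35) / ((0.0218)²·(0.0837)²) = 4.05×10⁵
Qₚ = 4.05×10⁵ > Kₚ = 99600, so the reverse reaction proceeds.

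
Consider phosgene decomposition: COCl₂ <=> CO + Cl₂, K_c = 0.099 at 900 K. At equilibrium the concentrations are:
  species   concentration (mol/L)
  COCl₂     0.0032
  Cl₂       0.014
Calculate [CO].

[CO] = 0.023 mol/L

At equilibrium, K_c = [CO]·[Cl₂] / [COCl₂] = 0.099.
([CO])·(0.014) / (0.0032) = 0.099
[CO] = 0.0226 = 0.023 mol/L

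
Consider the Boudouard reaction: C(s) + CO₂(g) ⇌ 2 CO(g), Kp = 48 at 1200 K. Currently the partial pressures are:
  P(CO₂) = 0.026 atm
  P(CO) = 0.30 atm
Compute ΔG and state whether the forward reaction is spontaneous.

(C is a pure solid — omitted from Qp.)
Qp = P(CO)² / P(CO₂) = (0.30)² / (0.026) = 3.46
ΔG = RT ln(Qp/Kp) = (8.314 J mol⁻¹ K⁻¹)(1200 K) × ln(3.46/48)
   = (9.977 kJ/mol)(-2.630) = -26.2 kJ/mol
ΔG < 0, so the forward reaction is spontaneous (proceeds forward).

ΔG = -26.2 kJ/mol; the forward reaction is spontaneous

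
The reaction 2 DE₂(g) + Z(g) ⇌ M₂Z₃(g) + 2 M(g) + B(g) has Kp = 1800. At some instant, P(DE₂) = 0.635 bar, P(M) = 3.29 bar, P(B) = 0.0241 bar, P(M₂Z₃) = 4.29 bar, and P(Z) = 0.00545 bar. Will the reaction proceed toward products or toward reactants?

in the forward direction

Qp = P(M₂Z₃)·P(M)²·P(B) / (P(DE₂)²·P(Z)) = (4.29)·(3.29)²·(0.0241) / ((0.635)²·(0.00545)) = 509
Qp = 509 < Kp = 1800, so the forward reaction proceeds.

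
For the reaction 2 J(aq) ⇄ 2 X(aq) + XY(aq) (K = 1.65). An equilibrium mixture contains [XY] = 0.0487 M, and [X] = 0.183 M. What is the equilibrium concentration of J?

At equilibrium, K = [X]²·[XY] / [J]² = 1.65.
(0.183)²·(0.0487) / ([J])² = 1.65
[J]² = 9.88e-4 ⇒ [J] = 0.0314 M

[J] = 0.0314 M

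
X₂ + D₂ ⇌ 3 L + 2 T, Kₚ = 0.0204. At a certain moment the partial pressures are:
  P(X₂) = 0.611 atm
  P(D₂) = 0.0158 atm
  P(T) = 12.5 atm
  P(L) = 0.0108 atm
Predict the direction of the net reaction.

Qₚ = P(L)³·P(T)² / (P(X₂)·P(D₂)) = (0.0108)³·(12.5)² / ((0.611)·(0.0158)) = 0.0204
Qₚ = 0.0204 = Kₚ, so the system is already at equilibrium.

at equilibrium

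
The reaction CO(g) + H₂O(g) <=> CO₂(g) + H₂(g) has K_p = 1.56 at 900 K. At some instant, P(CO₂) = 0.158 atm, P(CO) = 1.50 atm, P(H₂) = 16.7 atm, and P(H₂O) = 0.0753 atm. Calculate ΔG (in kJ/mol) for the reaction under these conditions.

ΔG = 20.3 kJ/mol

Q_p = P(CO₂)·P(H₂) / (P(CO)·P(H₂O)) = (0.158)·(16.7) / ((1.50)·(0.0753)) = 23.4
ΔG = RT ln(Q_p/K_p) = (8.314 J mol⁻¹ K⁻¹)(900 K) × ln(23.4/1.56)
   = (7.483 kJ/mol)(2.708) = 20.3 kJ/mol
ΔG > 0, so the forward reaction is non-spontaneous (proceeds in reverse).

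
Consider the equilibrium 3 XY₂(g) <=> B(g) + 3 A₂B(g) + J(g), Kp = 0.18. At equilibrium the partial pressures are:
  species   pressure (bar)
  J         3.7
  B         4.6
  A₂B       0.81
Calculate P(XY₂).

P(XY₂) = 3.7 bar

At equilibrium, Kp = P(B)·P(A₂B)³·P(J) / P(XY₂)³ = 0.18.
(4.6)·(0.81)³·(3.7) / (P(XY₂))³ = 0.18
P(XY₂)³ = 50.3 ⇒ P(XY₂) = 3.7 bar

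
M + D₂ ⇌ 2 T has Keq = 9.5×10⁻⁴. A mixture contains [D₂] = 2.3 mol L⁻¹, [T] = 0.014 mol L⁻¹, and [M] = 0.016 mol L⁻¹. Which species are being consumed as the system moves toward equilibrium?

T (products)

Q = [T]² / ([M]·[D₂]) = (0.014)² / ((0.016)·(2.3)) = 0.0053
Q = 0.0053 > Keq = 9.5×10⁻⁴: net reverse reaction.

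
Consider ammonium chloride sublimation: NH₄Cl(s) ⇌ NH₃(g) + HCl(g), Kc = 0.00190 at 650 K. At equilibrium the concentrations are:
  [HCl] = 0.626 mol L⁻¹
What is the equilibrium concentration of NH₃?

[NH₃] = 0.00304 mol L⁻¹

(NH₄Cl is a pure solid — omitted from Kc.)
At equilibrium, Kc = [NH₃]·[HCl] = 0.00190.
([NH₃])·(0.626) = 0.00190
[NH₃] = 0.00304 mol L⁻¹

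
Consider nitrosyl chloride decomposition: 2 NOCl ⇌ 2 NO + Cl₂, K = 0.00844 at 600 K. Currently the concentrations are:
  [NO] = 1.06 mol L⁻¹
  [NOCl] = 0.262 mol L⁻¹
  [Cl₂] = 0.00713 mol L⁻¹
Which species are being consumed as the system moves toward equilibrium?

Q = [NO]²·[Cl₂] / [NOCl]² = (1.06)²·(0.00713) / (0.262)² = 0.117
Q = 0.117 > K = 0.00844: net reverse reaction.

NO, Cl₂ (products)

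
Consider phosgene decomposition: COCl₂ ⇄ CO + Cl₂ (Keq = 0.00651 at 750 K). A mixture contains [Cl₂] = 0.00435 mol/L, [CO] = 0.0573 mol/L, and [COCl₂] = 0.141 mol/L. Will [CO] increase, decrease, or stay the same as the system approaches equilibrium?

Q = [CO]·[Cl₂] / [COCl₂] = (0.0573)·(0.00435) / (0.141) = 0.00177
Q = 0.00177 < Keq = 0.00651: net forward reaction.
CO is a product, so it increases.

increase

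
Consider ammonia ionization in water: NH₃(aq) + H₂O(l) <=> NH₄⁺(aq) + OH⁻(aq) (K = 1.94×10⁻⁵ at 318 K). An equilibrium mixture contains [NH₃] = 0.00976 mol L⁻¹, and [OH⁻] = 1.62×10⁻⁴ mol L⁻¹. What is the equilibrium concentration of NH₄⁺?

(H₂O is a pure liquid — omitted from K.)
At equilibrium, K = [NH₄⁺]·[OH⁻] / [NH₃] = 1.94×10⁻⁵.
([NH₄⁺])·(1.62×10⁻⁴) / (0.00976) = 1.94×10⁻⁵
[NH₄⁺] = 0.00117 mol L⁻¹

[NH₄⁺] = 0.00117 mol L⁻¹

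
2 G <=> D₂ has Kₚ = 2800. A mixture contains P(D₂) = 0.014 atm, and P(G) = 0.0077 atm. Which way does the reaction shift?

Qₚ = P(D₂) / P(G)² = (0.014) / (0.0077)² = 240
Qₚ = 240 < Kₚ = 2800, so the forward reaction proceeds.

to the right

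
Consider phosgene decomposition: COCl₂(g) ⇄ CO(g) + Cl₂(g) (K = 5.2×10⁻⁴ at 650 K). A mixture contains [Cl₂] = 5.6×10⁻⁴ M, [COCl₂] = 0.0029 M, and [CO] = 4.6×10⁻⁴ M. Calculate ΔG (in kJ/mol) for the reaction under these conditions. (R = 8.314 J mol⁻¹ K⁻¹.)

ΔG = -9.55 kJ/mol

Q = [CO]·[Cl₂] / [COCl₂] = (4.6×10⁻⁴)·(5.6×10⁻⁴) / (0.0029) = 8.88×10⁻⁵
ΔG = RT ln(Q/K) = (8.314 J mol⁻¹ K⁻¹)(650 K) × ln(8.88×10⁻⁵/5.2×10⁻⁴)
   = (5.404 kJ/mol)(-1.767) = -9.55 kJ/mol
ΔG < 0, so the forward reaction is spontaneous (proceeds forward).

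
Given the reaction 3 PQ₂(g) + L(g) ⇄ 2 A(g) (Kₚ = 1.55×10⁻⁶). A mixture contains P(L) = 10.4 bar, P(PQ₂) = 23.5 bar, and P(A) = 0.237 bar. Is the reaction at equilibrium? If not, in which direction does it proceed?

Qₚ = P(A)² / (P(PQ₂)³·P(L)) = (0.237)² / ((23.5)³·(10.4)) = 4.16×10⁻⁷
Qₚ = 4.16×10⁻⁷ < Kₚ = 1.55×10⁻⁶, so the forward reaction proceeds.

to the right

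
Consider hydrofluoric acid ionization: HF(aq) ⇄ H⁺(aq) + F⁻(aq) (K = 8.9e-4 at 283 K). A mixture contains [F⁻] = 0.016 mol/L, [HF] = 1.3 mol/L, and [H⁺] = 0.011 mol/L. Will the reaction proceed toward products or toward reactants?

forward (toward products)

Q = [H⁺]·[F⁻] / [HF] = (0.011)·(0.016) / (1.3) = 1.4e-4
Q = 1.4e-4 < K = 8.9e-4, so the forward reaction proceeds.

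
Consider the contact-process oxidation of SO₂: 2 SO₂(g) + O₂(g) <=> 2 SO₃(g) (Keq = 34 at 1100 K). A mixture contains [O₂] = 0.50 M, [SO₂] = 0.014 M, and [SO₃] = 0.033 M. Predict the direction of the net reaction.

in the forward direction

Q = [SO₃]² / ([SO₂]²·[O₂]) = (0.033)² / ((0.014)²·(0.50)) = 11
Q = 11 < Keq = 34, so the forward reaction proceeds.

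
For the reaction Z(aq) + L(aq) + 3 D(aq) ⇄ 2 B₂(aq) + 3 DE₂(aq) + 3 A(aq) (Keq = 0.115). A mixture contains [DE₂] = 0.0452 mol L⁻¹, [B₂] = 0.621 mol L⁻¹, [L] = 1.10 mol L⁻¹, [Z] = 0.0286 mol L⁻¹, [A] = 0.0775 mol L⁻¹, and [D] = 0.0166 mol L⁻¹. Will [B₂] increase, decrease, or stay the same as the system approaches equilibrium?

Q = [B₂]²·[DE₂]³·[A]³ / ([Z]·[L]·[D]³) = (0.621)²·(0.0452)³·(0.0775)³ / ((0.0286)·(1.10)·(0.0166)³) = 0.115
Q = 0.115 = Keq; the system is at equilibrium.

stay the same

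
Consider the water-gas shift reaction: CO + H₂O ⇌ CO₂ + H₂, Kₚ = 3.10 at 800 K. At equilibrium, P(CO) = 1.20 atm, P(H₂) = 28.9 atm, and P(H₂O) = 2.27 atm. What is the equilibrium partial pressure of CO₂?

P(CO₂) = 0.292 atm

At equilibrium, Kₚ = P(CO₂)·P(H₂) / (P(CO)·P(H₂O)) = 3.10.
(P(CO₂))·(28.9) / ((1.20)·(2.27)) = 3.10
P(CO₂) = 0.292 atm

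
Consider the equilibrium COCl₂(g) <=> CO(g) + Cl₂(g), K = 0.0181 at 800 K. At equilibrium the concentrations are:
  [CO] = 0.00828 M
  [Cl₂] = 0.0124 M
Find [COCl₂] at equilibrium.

[COCl₂] = 0.00567 M

At equilibrium, K = [CO]·[Cl₂] / [COCl₂] = 0.0181.
(0.00828)·(0.0124) / ([COCl₂]) = 0.0181
[COCl₂] = 0.00567 M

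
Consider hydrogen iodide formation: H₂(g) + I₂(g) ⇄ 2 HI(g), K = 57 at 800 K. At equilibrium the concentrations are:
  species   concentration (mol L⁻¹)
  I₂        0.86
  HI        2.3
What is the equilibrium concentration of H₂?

[H₂] = 0.11 mol L⁻¹

At equilibrium, K = [HI]² / ([H₂]·[I₂]) = 57.
(2.3)² / (([H₂])·(0.86)) = 57
[H₂] = 0.108 = 0.11 mol L⁻¹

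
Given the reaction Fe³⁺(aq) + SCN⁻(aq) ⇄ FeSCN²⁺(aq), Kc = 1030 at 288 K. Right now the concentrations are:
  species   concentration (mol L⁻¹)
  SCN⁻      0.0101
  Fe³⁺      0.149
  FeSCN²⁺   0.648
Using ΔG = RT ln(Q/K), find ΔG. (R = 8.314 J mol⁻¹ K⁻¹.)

ΔG = -2.09 kJ/mol

Qc = [FeSCN²⁺] / ([Fe³⁺]·[SCN⁻]) = (0.648) / ((0.149)·(0.0101)) = 431
ΔG = RT ln(Qc/Kc) = (8.314 J mol⁻¹ K⁻¹)(288 K) × ln(431/1030)
   = (2.394 kJ/mol)(-0.8712) = -2.09 kJ/mol
ΔG < 0, so the forward reaction is spontaneous (proceeds forward).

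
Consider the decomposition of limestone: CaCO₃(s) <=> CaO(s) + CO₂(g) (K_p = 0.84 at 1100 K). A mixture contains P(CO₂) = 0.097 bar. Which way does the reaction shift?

forward (toward products)

(CaCO₃, CaO are pure solids — omitted from Q_p.)
Q_p = P(CO₂) = 0.097
Q_p = 0.097 < K_p = 0.84, so the forward reaction proceeds.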